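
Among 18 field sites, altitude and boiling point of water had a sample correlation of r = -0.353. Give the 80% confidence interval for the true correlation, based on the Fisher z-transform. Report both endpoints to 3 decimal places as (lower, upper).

Fisher z: z_r = atanh(r) = ½·ln((1+(-0.353))/(1−(-0.353))) = -0.368867
SE(z) = 1/√(n−3) = 1/√15 = 0.258199
80% ⇒ z* = 1.282; margin = 1.282·0.258199 = 0.331011
CI on z-scale: (-0.699878, -0.037856)
Back-transform: tanh(-0.699878) = -0.604290, tanh(-0.037856) = -0.037838

(-0.604, -0.038)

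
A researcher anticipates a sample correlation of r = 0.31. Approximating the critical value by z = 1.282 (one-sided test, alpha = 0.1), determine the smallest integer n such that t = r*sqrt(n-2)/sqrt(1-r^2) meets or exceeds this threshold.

Need r·√(n−2)/√(1−r²) ≥ 1.282
√(n−2) ≥ 1.282·√(1−0.0961) / 0.31 = 1.282·0.950737 / 0.31 = 3.9318
n−2 ≥ 15.4591  ⇒  n ≥ 17.4591
Smallest integer n = 18

18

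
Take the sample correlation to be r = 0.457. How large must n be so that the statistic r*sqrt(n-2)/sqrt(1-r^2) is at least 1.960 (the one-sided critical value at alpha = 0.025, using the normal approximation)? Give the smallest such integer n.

Need r·√(n−2)/√(1−r²) ≥ 1.960
√(n−2) ≥ 1.960·√(1−0.208849) / 0.457 = 1.960·0.889467 / 0.457 = 3.8148
n−2 ≥ 14.5527  ⇒  n ≥ 16.5527
Smallest integer n = 17

17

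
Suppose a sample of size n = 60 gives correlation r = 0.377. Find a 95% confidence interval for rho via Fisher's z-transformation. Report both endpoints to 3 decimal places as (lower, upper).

(0.136, 0.576)

z_r = atanh(0.377) = 0.396558;  SE = 1/√(n−3) = 1/√57 = 0.132453
z-limits: 0.396558 ± 1.960·0.132453 = 0.396558 ± 0.259608 = [0.136950, 0.656166]
ρ-limits: (tanh 0.136950, tanh 0.656166) = (0.136, 0.576)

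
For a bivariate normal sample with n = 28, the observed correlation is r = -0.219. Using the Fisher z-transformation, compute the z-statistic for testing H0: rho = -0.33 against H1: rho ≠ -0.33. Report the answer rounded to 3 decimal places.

0.601

z_r = atanh(-0.219) = -0.222605,  z_0 = atanh(-0.33) = -0.342828
SE = 1/√(n−3) = 1/√25 = 0.200000
z = (z_r − z_0)/SE = (-0.222605 − (-0.342828)) / 0.200000 = 0.120223 / 0.200000 = 0.601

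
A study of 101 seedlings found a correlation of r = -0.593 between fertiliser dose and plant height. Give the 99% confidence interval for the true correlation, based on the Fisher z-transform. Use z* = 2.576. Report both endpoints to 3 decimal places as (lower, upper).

(-0.736, -0.399)

Fisher z: z_r = atanh(r) = ½·ln((1+(-0.593))/(1−(-0.593))) = -0.682281
SE(z) = 1/√(n−3) = 1/√98 = 0.101015
99% ⇒ z* = 2.576; margin = 2.576·0.101015 = 0.260215
CI on z-scale: (-0.942496, -0.422066)
Back-transform: tanh(-0.942496) = -0.736367, tanh(-0.422066) = -0.398669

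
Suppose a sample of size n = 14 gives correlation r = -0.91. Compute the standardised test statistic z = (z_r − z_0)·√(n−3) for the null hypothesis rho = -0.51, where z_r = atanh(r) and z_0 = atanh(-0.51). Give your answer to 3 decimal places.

-3.200

Fisher z: atanh(-0.91) = -1.527524, atanh(-0.51) = -0.562730
z = (z_r − z_0)·√(n−3) = (-1.527524 − (-0.562730))·√11 = -0.964794 · 3.316625 = -3.200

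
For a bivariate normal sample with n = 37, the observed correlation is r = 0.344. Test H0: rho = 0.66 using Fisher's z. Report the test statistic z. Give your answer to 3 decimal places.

z_r = atanh(0.344) = 0.358622,  z_0 = atanh(0.66) = 0.792814
SE = 1/√(n−3) = 1/√34 = 0.171499
z = (z_r − z_0)/SE = (0.358622 − 0.792814) / 0.171499 = -0.434192 / 0.171499 = -2.532

-2.532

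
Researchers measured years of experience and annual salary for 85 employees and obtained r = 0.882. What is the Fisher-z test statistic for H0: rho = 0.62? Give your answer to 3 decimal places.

5.974

z_r = atanh(0.882) = 1.384703,  z_0 = atanh(0.62) = 0.725005
SE = 1/√(n−3) = 1/√82 = 0.110432
z = (z_r − z_0)/SE = (1.384703 − 0.725005) / 0.110432 = 0.659698 / 0.110432 = 5.974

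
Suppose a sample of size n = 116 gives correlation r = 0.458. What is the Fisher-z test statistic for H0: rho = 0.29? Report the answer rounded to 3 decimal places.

Fisher z: atanh(0.458) = 0.494777, atanh(0.29) = 0.298566
z = (z_r − z_0)·√(n−3) = (0.494777 − 0.298566)·√113 = 0.196211 · 10.630146 = 2.086

2.086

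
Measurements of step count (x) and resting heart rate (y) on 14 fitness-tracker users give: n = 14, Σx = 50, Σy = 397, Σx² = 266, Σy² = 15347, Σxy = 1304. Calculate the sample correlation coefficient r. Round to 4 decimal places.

Numerator: nΣxy − (Σx)(Σy) = 14·1304 − (50)(397) = -1594
Denominator: √[(nΣx²−(Σx)²)(nΣy²−(Σy)²)]
  nΣx²−(Σx)² = 14·266 − 2500 = 1224;  nΣy²−(Σy)² = 14·15347 − 157609 = 57249
  √(1224·57249) = √70072776 = 8370.9483
r = -1594 / 8370.9483 = -0.1904

-0.1904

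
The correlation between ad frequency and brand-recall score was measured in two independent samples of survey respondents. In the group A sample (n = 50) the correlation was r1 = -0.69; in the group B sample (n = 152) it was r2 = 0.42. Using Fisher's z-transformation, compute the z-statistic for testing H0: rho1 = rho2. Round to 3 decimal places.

z1 = atanh(-0.69) = -0.847956,  z2 = atanh(0.42) = 0.447692
SE = √(1/(n1−3) + 1/(n2−3)) = √(1/47 + 1/149) = √(0.0212766 + 0.0067114) = √0.0279880 = 0.167296
z = (z1 − z2)/SE = (-0.847956 − 0.447692) / 0.167296 = -1.295648 / 0.167296 = -7.745

-7.745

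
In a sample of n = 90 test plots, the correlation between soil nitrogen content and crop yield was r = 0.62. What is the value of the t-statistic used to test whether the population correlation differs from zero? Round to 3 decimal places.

7.413

t = r·√(n−2) / √(1−r²) with r = 0.62, n = 90
  = 0.62·√88 / √(1 − 0.3844)
  = 0.62·9.380832 / 0.784602
  = 5.816116 / 0.784602 = 7.413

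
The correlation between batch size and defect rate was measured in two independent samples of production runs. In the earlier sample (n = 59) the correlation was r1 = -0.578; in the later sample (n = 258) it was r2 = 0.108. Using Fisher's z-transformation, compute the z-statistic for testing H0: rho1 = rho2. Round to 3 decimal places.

-5.203

Fisher z-transforms: z1 = atanh(-0.578) = -0.659454, z2 = atanh(0.108) = 0.108423; difference d = -0.767877
Var(d) = 1/56 + 1/255 = 0.0178571 + 0.0039216 = 0.0217787
z = d/√Var(d) = -0.767877 / √0.0217787 = -0.767877 / 0.147576 = -5.203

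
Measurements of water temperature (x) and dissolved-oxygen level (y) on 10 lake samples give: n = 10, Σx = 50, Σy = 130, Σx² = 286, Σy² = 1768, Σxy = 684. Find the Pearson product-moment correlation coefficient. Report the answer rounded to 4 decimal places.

0.6416

Numerator: nΣxy − (Σx)(Σy) = 10·684 − (50)(130) = 340
Denominator: √[(nΣx²−(Σx)²)(nΣy²−(Σy)²)]
  nΣx²−(Σx)² = 10·286 − 2500 = 360;  nΣy²−(Σy)² = 10·1768 − 16900 = 780
  √(360·780) = √280800 = 529.9057
r = 340 / 529.9057 = 0.6416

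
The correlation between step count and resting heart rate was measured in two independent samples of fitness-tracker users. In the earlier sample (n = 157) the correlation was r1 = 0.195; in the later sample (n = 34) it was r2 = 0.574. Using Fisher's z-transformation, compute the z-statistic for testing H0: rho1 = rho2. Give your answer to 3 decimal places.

-2.316

z1 = atanh(0.195) = 0.197530,  z2 = atanh(0.574) = 0.653468
SE = √(1/(n1−3) + 1/(n2−3)) = √(1/154 + 1/31) = √(0.0064935 + 0.0322581) = √0.0387516 = 0.196854
z = (z1 − z2)/SE = (0.197530 − 0.653468) / 0.196854 = -0.455938 / 0.196854 = -2.316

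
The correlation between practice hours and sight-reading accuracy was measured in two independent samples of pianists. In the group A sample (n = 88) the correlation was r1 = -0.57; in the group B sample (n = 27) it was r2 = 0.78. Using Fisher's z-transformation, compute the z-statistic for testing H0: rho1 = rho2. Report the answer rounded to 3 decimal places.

-7.324

Fisher z-transforms: z1 = atanh(-0.57) = -0.647523, z2 = atanh(0.78) = 1.045371; difference d = -1.692894
Var(d) = 1/85 + 1/24 = 0.0117647 + 0.0416667 = 0.0534314
z = d/√Var(d) = -1.692894 / √0.0534314 = -1.692894 / 0.231152 = -7.324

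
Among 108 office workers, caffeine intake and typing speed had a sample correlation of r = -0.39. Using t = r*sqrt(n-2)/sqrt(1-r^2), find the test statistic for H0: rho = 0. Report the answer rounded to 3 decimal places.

t = r·√(n−2) / √(1−r²) with r = -0.39, n = 108
  = -0.39·√106 / √(1 − 0.1521)
  = -0.39·10.295630 / 0.920815
  = -4.015296 / 0.920815 = -4.361

-4.361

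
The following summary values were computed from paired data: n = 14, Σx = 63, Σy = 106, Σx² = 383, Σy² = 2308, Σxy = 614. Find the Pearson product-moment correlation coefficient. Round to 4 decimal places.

Numerator: nΣxy − (Σx)(Σy) = 14·614 − (63)(106) = 1918
Denominator: √[(nΣx²−(Σx)²)(nΣy²−(Σy)²)]
  nΣx²−(Σx)² = 14·383 − 3969 = 1393;  nΣy²−(Σy)² = 14·2308 − 11236 = 21076
  √(1393·21076) = √29358868 = 5418.3824
r = 1918 / 5418.3824 = 0.3540

0.3540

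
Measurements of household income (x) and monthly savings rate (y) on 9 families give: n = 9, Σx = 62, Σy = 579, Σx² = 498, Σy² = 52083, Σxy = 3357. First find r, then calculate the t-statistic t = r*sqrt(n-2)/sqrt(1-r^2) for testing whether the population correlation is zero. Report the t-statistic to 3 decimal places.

-2.069

S_xy = nΣxy − ΣxΣy = 9·3357 − 62·579 = 30213 − 35898 = -5685
S_xx = nΣx² − (Σx)² = 9·498 − 62² = 4482 − 3844 = 638
S_yy = nΣy² − (Σy)² = 9·52083 − 579² = 468747 − 335241 = 133506
r = S_xy / √(S_xx·S_yy) = -5685 / √(638·133506) = -5685 / √85176828 = -5685 / 9229.1293 = -0.6160
t = r·√(n−2)/√(1−r²) = -0.6160·√7 / √(1−0.379456) = -1.629783 / 0.787746 = -2.069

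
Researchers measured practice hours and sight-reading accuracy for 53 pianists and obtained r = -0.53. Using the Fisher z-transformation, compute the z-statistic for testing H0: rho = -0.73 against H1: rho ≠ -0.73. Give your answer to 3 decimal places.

Fisher z: atanh(-0.53) = -0.590145, atanh(-0.73) = -0.928727
z = (z_r − z_0)·√(n−3) = (-0.590145 − (-0.928727))·√50 = 0.338582 · 7.071068 = 2.394

2.394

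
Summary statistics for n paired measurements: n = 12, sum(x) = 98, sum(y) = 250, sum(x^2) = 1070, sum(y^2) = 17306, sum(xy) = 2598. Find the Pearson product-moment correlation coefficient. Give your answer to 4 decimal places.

Numerator: nΣxy − (Σx)(Σy) = 12·2598 − (98)(250) = 6676
Denominator: √[(nΣx²−(Σx)²)(nΣy²−(Σy)²)]
  nΣx²−(Σx)² = 12·1070 − 9604 = 3236;  nΣy²−(Σy)² = 12·17306 − 62500 = 145172
  √(3236·145172) = √469776592 = 21674.3303
r = 6676 / 21674.3303 = 0.3080

0.3080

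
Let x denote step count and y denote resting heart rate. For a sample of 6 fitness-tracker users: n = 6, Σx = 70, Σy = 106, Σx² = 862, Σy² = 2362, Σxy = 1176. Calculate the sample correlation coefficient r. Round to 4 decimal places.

S_xy = nΣxy − ΣxΣy = 6·1176 − 70·106 = 7056 − 7420 = -364
S_xx = nΣx² − (Σx)² = 6·862 − 70² = 5172 − 4900 = 272
S_yy = nΣy² − (Σy)² = 6·2362 − 106² = 14172 − 11236 = 2936
r = S_xy / √(S_xx·S_yy) = -364 / √(272·2936) = -364 / √798592 = -364 / 893.6397 = -0.4073

-0.4073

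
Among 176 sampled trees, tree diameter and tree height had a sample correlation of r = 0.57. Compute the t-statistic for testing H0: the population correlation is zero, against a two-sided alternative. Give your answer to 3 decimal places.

t = r·√(n−2) / √(1−r²) with r = 0.57, n = 176
  = 0.57·√174 / √(1 − 0.3249)
  = 0.57·13.190906 / 0.821645
  = 7.518816 / 0.821645 = 9.151

9.151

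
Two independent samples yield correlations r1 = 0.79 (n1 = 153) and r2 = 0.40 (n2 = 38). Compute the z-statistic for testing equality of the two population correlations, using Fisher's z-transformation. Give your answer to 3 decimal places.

3.451

Fisher z-transforms: z1 = atanh(0.79) = 1.071432, z2 = atanh(0.40) = 0.423649; difference d = 0.647783
Var(d) = 1/150 + 1/35 = 0.0066667 + 0.0285714 = 0.0352381
z = d/√Var(d) = 0.647783 / √0.0352381 = 0.647783 / 0.187718 = 3.451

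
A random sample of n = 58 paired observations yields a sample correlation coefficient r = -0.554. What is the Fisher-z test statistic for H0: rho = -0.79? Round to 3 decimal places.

z_r = atanh(-0.554) = -0.624134,  z_0 = atanh(-0.79) = -1.071432
SE = 1/√(n−3) = 1/√55 = 0.134840
z = (z_r − z_0)/SE = (-0.624134 − (-1.071432)) / 0.134840 = 0.447298 / 0.134840 = 3.317

3.317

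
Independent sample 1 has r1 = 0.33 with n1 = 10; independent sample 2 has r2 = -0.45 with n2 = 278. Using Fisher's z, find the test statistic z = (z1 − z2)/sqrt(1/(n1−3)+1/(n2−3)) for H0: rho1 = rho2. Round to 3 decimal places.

2.162

z1 = atanh(0.33) = 0.342828,  z2 = atanh(-0.45) = -0.484700
SE = √(1/(n1−3) + 1/(n2−3)) = √(1/7 + 1/275) = √(0.1428571 + 0.0036364) = √0.1464935 = 0.382745
z = (z1 − z2)/SE = (0.342828 − (-0.484700)) / 0.382745 = 0.827528 / 0.382745 = 2.162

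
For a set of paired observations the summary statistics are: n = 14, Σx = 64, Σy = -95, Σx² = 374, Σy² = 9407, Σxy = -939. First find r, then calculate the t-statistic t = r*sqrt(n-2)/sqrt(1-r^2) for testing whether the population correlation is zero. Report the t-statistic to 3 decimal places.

-2.581

S_xy = nΣxy − ΣxΣy = 14·(-939) − 64·(-95) = -13146 − (-6080) = -7066
S_xx = nΣx² − (Σx)² = 14·374 − 64² = 5236 − 4096 = 1140
S_yy = nΣy² − (Σy)² = 14·9407 − (-95)² = 131698 − 9025 = 122673
r = S_xy / √(S_xx·S_yy) = -7066 / √(1140·122673) = -7066 / √139847220 = -7066 / 11825.7017 = -0.5975
t = r·√(n−2)/√(1−r²) = -0.5975·√12 / √(1−0.357006) = -2.069801 / 0.801869 = -2.581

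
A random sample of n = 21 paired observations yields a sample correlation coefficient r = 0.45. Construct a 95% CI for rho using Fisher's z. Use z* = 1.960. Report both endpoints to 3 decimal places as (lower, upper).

(0.023, 0.738)

z_r = atanh(0.45) = 0.484700;  SE = 1/√(n−3) = 1/√18 = 0.235702
z-limits: 0.484700 ± 1.960·0.235702 = 0.484700 ± 0.461976 = [0.022724, 0.946676]
ρ-limits: (tanh 0.022724, tanh 0.946676) = (0.023, 0.738)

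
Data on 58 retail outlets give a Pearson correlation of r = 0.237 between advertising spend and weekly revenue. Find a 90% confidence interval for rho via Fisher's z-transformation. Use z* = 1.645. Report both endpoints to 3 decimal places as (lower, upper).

Fisher z: z_r = atanh(r) = ½·ln((1+0.237)/(1−0.237)) = 0.241593
SE(z) = 1/√(n−3) = 1/√55 = 0.134840
90% ⇒ z* = 1.645; margin = 1.645·0.134840 = 0.221812
CI on z-scale: (0.019781, 0.463405)
Back-transform: tanh(0.019781) = 0.019778, tanh(0.463405) = 0.432855

(0.020, 0.433)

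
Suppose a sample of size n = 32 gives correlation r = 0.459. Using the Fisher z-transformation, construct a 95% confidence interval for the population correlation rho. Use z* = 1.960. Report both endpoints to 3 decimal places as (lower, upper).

(0.131, 0.696)

z_r = atanh(0.459) = 0.496044;  SE = 1/√(n−3) = 1/√29 = 0.185695
z-limits: 0.496044 ± 1.960·0.185695 = 0.496044 ± 0.363962 = [0.132082, 0.860006]
ρ-limits: (tanh 0.132082, tanh 0.860006) = (0.131, 0.696)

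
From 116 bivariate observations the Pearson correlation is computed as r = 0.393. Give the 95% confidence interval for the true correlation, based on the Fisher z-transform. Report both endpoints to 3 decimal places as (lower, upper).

(0.227, 0.537)

Fisher z: z_r = atanh(r) = ½·ln((1+0.393)/(1−0.393)) = 0.415343
SE(z) = 1/√(n−3) = 1/√113 = 0.094072
95% ⇒ z* = 1.960; margin = 1.960·0.094072 = 0.184381
CI on z-scale: (0.230962, 0.599724)
Back-transform: tanh(0.230962) = 0.226941, tanh(0.599724) = 0.536853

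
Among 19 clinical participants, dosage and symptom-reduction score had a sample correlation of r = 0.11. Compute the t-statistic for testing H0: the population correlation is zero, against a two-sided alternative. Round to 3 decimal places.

t = r·√(n−2) / √(1−r²) with r = 0.11, n = 19
  = 0.11·√17 / √(1 − 0.0121)
  = 0.11·4.123106 / 0.993932
  = 0.453542 / 0.993932 = 0.456

0.456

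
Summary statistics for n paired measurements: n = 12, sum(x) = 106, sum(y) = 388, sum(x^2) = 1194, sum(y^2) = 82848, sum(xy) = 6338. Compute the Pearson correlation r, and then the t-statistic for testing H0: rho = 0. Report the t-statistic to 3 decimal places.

2.964

Numerator: nΣxy − (Σx)(Σy) = 12·6338 − (106)(388) = 34928
Denominator: √[(nΣx²−(Σx)²)(nΣy²−(Σy)²)]
  nΣx²−(Σx)² = 12·1194 − 11236 = 3092;  nΣy²−(Σy)² = 12·82848 − 150544 = 843632
  √(3092·843632) = √2608510144 = 51073.5758
r = 34928 / 51073.5758 = 0.6839
t = r·√(n−2)/√(1−r²) = 0.6839·√10 / √(1−0.467719) = 2.162682 / 0.729576 = 2.964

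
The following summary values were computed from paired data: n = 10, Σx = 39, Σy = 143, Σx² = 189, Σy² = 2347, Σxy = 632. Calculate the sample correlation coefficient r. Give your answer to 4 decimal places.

S_xy = nΣxy − ΣxΣy = 10·632 − 39·143 = 6320 − 5577 = 743
S_xx = nΣx² − (Σx)² = 10·189 − 39² = 1890 − 1521 = 369
S_yy = nΣy² − (Σy)² = 10·2347 − 143² = 23470 − 20449 = 3021
r = S_xy / √(S_xx·S_yy) = 743 / √(369·3021) = 743 / √1114749 = 743 / 1055.8167 = 0.7037

0.7037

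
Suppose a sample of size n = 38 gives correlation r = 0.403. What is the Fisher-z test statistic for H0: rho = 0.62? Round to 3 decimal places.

-1.762

Fisher z: atanh(0.403) = 0.427225, atanh(0.62) = 0.725005
z = (z_r − z_0)·√(n−3) = (0.427225 − 0.725005)·√35 = -0.297780 · 5.916080 = -1.762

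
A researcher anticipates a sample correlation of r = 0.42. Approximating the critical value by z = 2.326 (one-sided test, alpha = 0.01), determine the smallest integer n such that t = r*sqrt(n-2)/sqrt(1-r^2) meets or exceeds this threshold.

28

Need r·√(n−2)/√(1−r²) ≥ 2.326
√(n−2) ≥ 2.326·√(1−0.1764) / 0.42 = 2.326·0.907524 / 0.42 = 5.0260
n−2 ≥ 25.2607  ⇒  n ≥ 27.2607
Smallest integer n = 28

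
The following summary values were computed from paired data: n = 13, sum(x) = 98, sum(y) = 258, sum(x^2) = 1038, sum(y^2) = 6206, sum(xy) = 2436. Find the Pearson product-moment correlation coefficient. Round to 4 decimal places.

Numerator: nΣxy − (Σx)(Σy) = 13·2436 − (98)(258) = 6384
Denominator: √[(nΣx²−(Σx)²)(nΣy²−(Σy)²)]
  nΣx²−(Σx)² = 13·1038 − 9604 = 3890;  nΣy²−(Σy)² = 13·6206 − 66564 = 14114
  √(3890·14114) = √54903460 = 7409.6869
r = 6384 / 7409.6869 = 0.8616

0.8616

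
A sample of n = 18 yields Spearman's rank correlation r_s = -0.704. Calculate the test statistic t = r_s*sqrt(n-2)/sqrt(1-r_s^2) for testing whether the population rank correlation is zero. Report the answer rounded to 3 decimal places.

-3.965

t = r_s·√(n−2) / √(1−r_s²) with r_s = -0.704, n = 18
  = -0.704·√16 / √(1 − 0.495616)
  = -0.704·4.000000 / 0.710200
  = -2.816000 / 0.710200 = -3.965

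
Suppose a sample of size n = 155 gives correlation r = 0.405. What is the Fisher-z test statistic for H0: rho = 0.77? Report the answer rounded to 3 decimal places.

Fisher z: atanh(0.405) = 0.429616, atanh(0.77) = 1.020328
z = (z_r − z_0)·√(n−3) = (0.429616 − 1.020328)·√152 = -0.590712 · 12.328828 = -7.283

-7.283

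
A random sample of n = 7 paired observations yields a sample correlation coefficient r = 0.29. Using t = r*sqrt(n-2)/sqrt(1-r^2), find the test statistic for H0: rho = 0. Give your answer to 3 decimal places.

t = r·√(n−2) / √(1−r²) with r = 0.29, n = 7
  = 0.29·√5 / √(1 − 0.0841)
  = 0.29·2.236068 / 0.957027
  = 0.648460 / 0.957027 = 0.678

0.678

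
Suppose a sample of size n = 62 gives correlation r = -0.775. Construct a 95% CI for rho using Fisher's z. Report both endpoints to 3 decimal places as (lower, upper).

Fisher z: z_r = atanh(r) = ½·ln((1+(-0.775))/(1−(-0.775))) = -1.032728
SE(z) = 1/√(n−3) = 1/√59 = 0.130189
95% ⇒ z* = 1.960; margin = 1.960·0.130189 = 0.255170
CI on z-scale: (-1.287898, -0.777558)
Back-transform: tanh(-1.287898) = -0.858575, tanh(-0.777558) = -0.651303

(-0.859, -0.651)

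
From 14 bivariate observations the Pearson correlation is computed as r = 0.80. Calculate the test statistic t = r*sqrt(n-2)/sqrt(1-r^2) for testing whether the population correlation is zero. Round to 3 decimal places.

4.619

1 − r² = 1 − 0.6400 = 0.3600;  √(1−r²) = 0.600000
√(n−2) = √12 = 3.464102
t = r·√(n−2)/√(1−r²) = 0.80 · 3.464102 / 0.600000 = 4.619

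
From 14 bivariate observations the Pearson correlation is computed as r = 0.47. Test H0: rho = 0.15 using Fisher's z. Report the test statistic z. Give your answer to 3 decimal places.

Fisher z: atanh(0.47) = 0.510070, atanh(0.15) = 0.151140
z = (z_r − z_0)·√(n−3) = (0.510070 − 0.151140)·√11 = 0.358930 · 3.316625 = 1.190

1.190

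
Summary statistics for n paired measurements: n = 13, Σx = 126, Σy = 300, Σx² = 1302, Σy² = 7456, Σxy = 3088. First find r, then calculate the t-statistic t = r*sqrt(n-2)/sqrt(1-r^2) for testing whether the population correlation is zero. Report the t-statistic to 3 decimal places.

5.827

S_xy = nΣxy − ΣxΣy = 13·3088 − 126·300 = 40144 − 37800 = 2344
S_xx = nΣx² − (Σx)² = 13·1302 − 126² = 16926 − 15876 = 1050
S_yy = nΣy² − (Σy)² = 13·7456 − 300² = 96928 − 90000 = 6928
r = S_xy / √(S_xx·S_yy) = 2344 / √(1050·6928) = 2344 / √7274400 = 2344 / 2697.1096 = 0.8691
t = r·√(n−2)/√(1−r²) = 0.8691·√11 / √(1−0.755335) = 2.882479 / 0.494636 = 5.827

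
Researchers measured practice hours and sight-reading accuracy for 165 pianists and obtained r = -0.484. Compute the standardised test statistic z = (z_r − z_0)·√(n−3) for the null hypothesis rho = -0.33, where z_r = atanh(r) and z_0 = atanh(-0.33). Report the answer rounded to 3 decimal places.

z_r = atanh(-0.484) = -0.528195,  z_0 = atanh(-0.33) = -0.342828
SE = 1/√(n−3) = 1/√162 = 0.078567
z = (z_r − z_0)/SE = (-0.528195 − (-0.342828)) / 0.078567 = -0.185367 / 0.078567 = -2.359

-2.359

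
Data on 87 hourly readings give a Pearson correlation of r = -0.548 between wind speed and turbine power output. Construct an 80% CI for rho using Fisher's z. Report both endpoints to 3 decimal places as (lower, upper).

(-0.638, -0.443)

z_r = atanh(-0.548) = -0.615518;  SE = 1/√(n−3) = 1/√84 = 0.109109
z-limits: -0.615518 ± 1.282·0.109109 = -0.615518 ± 0.139878 = [-0.755396, -0.475640]
ρ-limits: (tanh -0.755396, tanh -0.475640) = (-0.638, -0.443)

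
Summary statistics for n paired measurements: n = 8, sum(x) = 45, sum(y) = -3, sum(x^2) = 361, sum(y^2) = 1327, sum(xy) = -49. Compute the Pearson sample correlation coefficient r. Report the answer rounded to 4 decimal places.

Numerator: nΣxy − (Σx)(Σy) = 8·(-49) − (45)(-3) = -257
Denominator: √[(nΣx²−(Σx)²)(nΣy²−(Σy)²)]
  nΣx²−(Σx)² = 8·361 − 2025 = 863;  nΣy²−(Σy)² = 8·1327 − 9 = 10607
  √(863·10607) = √9153841 = 3025.5315
r = -257 / 3025.5315 = -0.0849

-0.0849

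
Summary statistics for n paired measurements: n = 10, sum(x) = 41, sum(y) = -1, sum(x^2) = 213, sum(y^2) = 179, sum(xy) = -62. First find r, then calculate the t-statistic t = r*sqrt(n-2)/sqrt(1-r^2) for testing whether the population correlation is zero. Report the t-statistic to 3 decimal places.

-2.394

S_xy = nΣxy − ΣxΣy = 10·(-62) − 41·(-1) = -620 − (-41) = -579
S_xx = nΣx² − (Σx)² = 10·213 − 41² = 2130 − 1681 = 449
S_yy = nΣy² − (Σy)² = 10·179 − (-1)² = 1790 − 1 = 1789
r = S_xy / √(S_xx·S_yy) = -579 / √(449·1789) = -579 / √803261 = -579 / 896.2483 = -0.6460
t = r·√(n−2)/√(1−r²) = -0.6460·√8 / √(1−0.417316) = -1.827164 / 0.763337 = -2.394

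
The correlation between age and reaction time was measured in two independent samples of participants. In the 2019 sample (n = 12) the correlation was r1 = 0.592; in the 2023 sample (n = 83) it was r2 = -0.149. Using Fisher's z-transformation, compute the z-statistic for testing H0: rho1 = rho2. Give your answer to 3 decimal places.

z1 = atanh(0.592) = 0.680740,  z2 = atanh(-0.149) = -0.150118
SE = √(1/(n1−3) + 1/(n2−3)) = √(1/9 + 1/80) = √(0.1111111 + 0.0125000) = √0.1236111 = 0.351584
z = (z1 − z2)/SE = (0.680740 − (-0.150118)) / 0.351584 = 0.830858 / 0.351584 = 2.363

2.363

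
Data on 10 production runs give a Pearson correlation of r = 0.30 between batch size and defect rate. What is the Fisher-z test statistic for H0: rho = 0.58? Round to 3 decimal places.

-0.934

Fisher z: atanh(0.30) = 0.309520, atanh(0.58) = 0.662463
z = (z_r − z_0)·√(n−3) = (0.309520 − 0.662463)·√7 = -0.352943 · 2.645751 = -0.934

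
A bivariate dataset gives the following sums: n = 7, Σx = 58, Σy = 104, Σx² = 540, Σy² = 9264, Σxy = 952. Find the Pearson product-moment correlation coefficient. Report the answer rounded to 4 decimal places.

Numerator: nΣxy − (Σx)(Σy) = 7·952 − (58)(104) = 632
Denominator: √[(nΣx²−(Σx)²)(nΣy²−(Σy)²)]
  nΣx²−(Σx)² = 7·540 − 3364 = 416;  nΣy²−(Σy)² = 7·9264 − 10816 = 54032
  √(416·54032) = √22477312 = 4741.0244
r = 632 / 4741.0244 = 0.1333

0.1333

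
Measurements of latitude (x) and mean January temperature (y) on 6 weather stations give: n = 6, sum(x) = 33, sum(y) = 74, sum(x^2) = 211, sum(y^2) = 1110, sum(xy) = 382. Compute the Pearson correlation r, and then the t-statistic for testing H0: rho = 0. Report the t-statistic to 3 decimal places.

Numerator: nΣxy − (Σx)(Σy) = 6·382 − (33)(74) = -150
Denominator: √[(nΣx²−(Σx)²)(nΣy²−(Σy)²)]
  nΣx²−(Σx)² = 6·211 − 1089 = 177;  nΣy²−(Σy)² = 6·1110 − 5476 = 1184
  √(177·1184) = √209568 = 457.7860
r = -150 / 457.7860 = -0.3277
t = r·√(n−2)/√(1−r²) = -0.3277·√4 / √(1−0.107387) = -0.655400 / 0.944782 = -0.694

-0.694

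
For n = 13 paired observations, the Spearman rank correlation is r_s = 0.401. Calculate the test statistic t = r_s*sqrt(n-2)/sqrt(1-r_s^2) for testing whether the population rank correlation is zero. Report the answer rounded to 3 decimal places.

1 − r_s² = 1 − 0.160801 = 0.839199;  √(1−r_s²) = 0.916078
√(n−2) = √11 = 3.316625
t = r_s·√(n−2)/√(1−r_s²) = 0.401 · 3.316625 / 0.916078 = 1.452

1.452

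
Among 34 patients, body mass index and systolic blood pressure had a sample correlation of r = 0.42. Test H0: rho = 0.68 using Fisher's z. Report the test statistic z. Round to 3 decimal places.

-2.124

Fisher z: atanh(0.42) = 0.447692, atanh(0.68) = 0.829114
z = (z_r − z_0)·√(n−3) = (0.447692 − 0.829114)·√31 = -0.381422 · 5.567764 = -2.124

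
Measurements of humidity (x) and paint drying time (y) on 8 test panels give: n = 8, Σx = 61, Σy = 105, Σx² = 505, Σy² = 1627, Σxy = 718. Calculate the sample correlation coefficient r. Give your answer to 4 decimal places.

-0.8294

Numerator: nΣxy − (Σx)(Σy) = 8·718 − (61)(105) = -661
Denominator: √[(nΣx²−(Σx)²)(nΣy²−(Σy)²)]
  nΣx²−(Σx)² = 8·505 − 3721 = 319;  nΣy²−(Σy)² = 8·1627 − 11025 = 1991
  √(319·1991) = √635129 = 796.9498
r = -661 / 796.9498 = -0.8294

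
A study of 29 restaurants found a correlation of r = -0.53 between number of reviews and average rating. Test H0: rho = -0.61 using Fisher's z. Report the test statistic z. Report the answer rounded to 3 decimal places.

0.606

Fisher z: atanh(-0.53) = -0.590145, atanh(-0.61) = -0.708921
z = (z_r − z_0)·√(n−3) = (-0.590145 − (-0.708921))·√26 = 0.118776 · 5.099020 = 0.606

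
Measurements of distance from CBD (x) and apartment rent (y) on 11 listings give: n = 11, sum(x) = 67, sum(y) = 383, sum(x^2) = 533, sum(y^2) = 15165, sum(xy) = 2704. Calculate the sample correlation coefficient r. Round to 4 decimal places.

0.7764

S_xy = nΣxy − ΣxΣy = 11·2704 − 67·383 = 29744 − 25661 = 4083
S_xx = nΣx² − (Σx)² = 11·533 − 67² = 5863 − 4489 = 1374
S_yy = nΣy² − (Σy)² = 11·15165 − 383² = 166815 − 146689 = 20126
r = S_xy / √(S_xx·S_yy) = 4083 / √(1374·20126) = 4083 / √27653124 = 4083 / 5258.6238 = 0.7764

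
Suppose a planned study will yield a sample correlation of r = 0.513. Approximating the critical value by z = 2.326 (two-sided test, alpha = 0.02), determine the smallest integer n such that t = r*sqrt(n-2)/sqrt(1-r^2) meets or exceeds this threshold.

Need r·√(n−2)/√(1−r²) ≥ 2.326
√(n−2) ≥ 2.326·√(1−0.263169) / 0.513 = 2.326·0.858389 / 0.513 = 3.8920
n−2 ≥ 15.1477  ⇒  n ≥ 17.1477
Smallest integer n = 18

18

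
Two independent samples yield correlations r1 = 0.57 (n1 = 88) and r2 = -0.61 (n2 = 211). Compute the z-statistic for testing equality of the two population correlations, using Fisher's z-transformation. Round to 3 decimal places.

z1 = atanh(0.57) = 0.647523,  z2 = atanh(-0.61) = -0.708921
SE = √(1/(n1−3) + 1/(n2−3)) = √(1/85 + 1/208) = √(0.0117647 + 0.0048077) = √0.0165724 = 0.128734
z = (z1 − z2)/SE = (0.647523 − (-0.708921)) / 0.128734 = 1.356444 / 0.128734 = 10.537

10.537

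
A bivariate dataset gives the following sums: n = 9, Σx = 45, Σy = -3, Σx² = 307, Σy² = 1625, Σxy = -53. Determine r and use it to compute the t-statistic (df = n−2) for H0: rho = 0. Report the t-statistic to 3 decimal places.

S_xy = nΣxy − ΣxΣy = 9·(-53) − 45·(-3) = -477 − (-135) = -342
S_xx = nΣx² − (Σx)² = 9·307 − 45² = 2763 − 2025 = 738
S_yy = nΣy² − (Σy)² = 9·1625 − (-3)² = 14625 − 9 = 14616
r = S_xy / √(S_xx·S_yy) = -342 / √(738·14616) = -342 / √10786608 = -342 / 3284.2972 = -0.1041
t = r·√(n−2)/√(1−r²) = -0.1041·√7 / √(1−0.010837) = -0.275423 / 0.994567 = -0.277

-0.277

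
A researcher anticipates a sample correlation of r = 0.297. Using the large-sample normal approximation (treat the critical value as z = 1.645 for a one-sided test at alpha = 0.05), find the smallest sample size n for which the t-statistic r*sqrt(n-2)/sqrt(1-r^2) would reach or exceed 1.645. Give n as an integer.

30

Need r·√(n−2)/√(1−r²) ≥ 1.645
√(n−2) ≥ 1.645·√(1−0.088209) / 0.297 = 1.645·0.954877 / 0.297 = 5.2888
n−2 ≥ 27.9714  ⇒  n ≥ 29.9714
Smallest integer n = 30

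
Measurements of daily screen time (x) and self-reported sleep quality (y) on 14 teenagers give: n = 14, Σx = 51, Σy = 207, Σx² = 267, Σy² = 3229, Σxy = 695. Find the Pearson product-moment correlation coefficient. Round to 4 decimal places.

S_xy = nΣxy − ΣxΣy = 14·695 − 51·207 = 9730 − 10557 = -827
S_xx = nΣx² − (Σx)² = 14·267 − 51² = 3738 − 2601 = 1137
S_yy = nΣy² − (Σy)² = 14·3229 − 207² = 45206 − 42849 = 2357
r = S_xy / √(S_xx·S_yy) = -827 / √(1137·2357) = -827 / √2679909 = -827 / 1637.0428 = -0.5052

-0.5052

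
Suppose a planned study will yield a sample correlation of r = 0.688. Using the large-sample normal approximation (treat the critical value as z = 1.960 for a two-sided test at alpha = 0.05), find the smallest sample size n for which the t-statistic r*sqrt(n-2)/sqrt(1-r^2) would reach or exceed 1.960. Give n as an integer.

r√(n−2)/√(1−r²) ≥ 1.960  ⇔  n−2 ≥ (1.960)²·(1−r²)/r²
(1−r²)/r² = (1−0.473344)/0.473344 = 1.1126
n ≥ 2 + 3.8416·1.1126 = 2 + 4.2742 = 6.2742
⌈6.2742⌉ = 7

7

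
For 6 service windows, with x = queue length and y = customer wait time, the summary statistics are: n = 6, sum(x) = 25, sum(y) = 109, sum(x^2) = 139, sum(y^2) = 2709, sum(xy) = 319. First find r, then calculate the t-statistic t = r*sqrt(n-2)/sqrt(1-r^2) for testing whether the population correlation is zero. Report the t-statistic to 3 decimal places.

-3.204

Numerator: nΣxy − (Σx)(Σy) = 6·319 − (25)(109) = -811
Denominator: √[(nΣx²−(Σx)²)(nΣy²−(Σy)²)]
  nΣx²−(Σx)² = 6·139 − 625 = 209;  nΣy²−(Σy)² = 6·2709 − 11881 = 4373
  √(209·4373) = √913957 = 956.0110
r = -811 / 956.0110 = -0.8483
t = r·√(n−2)/√(1−r²) = -0.8483·√4 / √(1−0.719613) = -1.696600 / 0.529516 = -3.204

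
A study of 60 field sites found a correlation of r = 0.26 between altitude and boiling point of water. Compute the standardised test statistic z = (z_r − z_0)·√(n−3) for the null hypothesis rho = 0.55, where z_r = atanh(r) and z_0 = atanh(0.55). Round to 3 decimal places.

z_r = atanh(0.26) = 0.266108,  z_0 = atanh(0.55) = 0.618381
SE = 1/√(n−3) = 1/√57 = 0.132453
z = (z_r − z_0)/SE = (0.266108 − 0.618381) / 0.132453 = -0.352273 / 0.132453 = -2.660

-2.660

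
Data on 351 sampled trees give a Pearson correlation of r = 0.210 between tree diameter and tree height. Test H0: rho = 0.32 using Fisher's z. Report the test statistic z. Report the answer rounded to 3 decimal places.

z_r = atanh(0.210) = 0.213171,  z_0 = atanh(0.32) = 0.331647
SE = 1/√(n−3) = 1/√348 = 0.053606
z = (z_r − z_0)/SE = (0.213171 − 0.331647) / 0.053606 = -0.118476 / 0.053606 = -2.210

-2.210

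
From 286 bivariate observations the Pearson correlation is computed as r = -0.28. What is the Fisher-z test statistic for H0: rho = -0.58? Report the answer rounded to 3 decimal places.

6.305

z_r = atanh(-0.28) = -0.287682,  z_0 = atanh(-0.58) = -0.662463
SE = 1/√(n−3) = 1/√283 = 0.059444
z = (z_r − z_0)/SE = (-0.287682 − (-0.662463)) / 0.059444 = 0.374781 / 0.059444 = 6.305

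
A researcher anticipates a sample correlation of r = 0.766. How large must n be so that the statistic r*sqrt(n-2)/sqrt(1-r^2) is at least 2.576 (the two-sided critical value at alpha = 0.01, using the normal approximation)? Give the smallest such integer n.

Need r·√(n−2)/√(1−r²) ≥ 2.576
√(n−2) ≥ 2.576·√(1−0.586756) / 0.766 = 2.576·0.642841 / 0.766 = 2.1618
n−2 ≥ 4.6734  ⇒  n ≥ 6.6734
Smallest integer n = 7

7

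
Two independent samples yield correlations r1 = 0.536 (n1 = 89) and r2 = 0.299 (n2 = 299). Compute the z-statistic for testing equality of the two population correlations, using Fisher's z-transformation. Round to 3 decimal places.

Fisher z-transforms: z1 = atanh(0.536) = 0.598526, z2 = atanh(0.299) = 0.308421; difference d = 0.290105
Var(d) = 1/86 + 1/296 = 0.0116279 + 0.0033784 = 0.0150063
z = d/√Var(d) = 0.290105 / √0.0150063 = 0.290105 / 0.122500 = 2.368

2.368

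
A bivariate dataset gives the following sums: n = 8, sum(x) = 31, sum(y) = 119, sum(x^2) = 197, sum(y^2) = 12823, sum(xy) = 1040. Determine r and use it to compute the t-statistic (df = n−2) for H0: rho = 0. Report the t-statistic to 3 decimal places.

1.977

Numerator: nΣxy − (Σx)(Σy) = 8·1040 − (31)(119) = 4631
Denominator: √[(nΣx²−(Σx)²)(nΣy²−(Σy)²)]
  nΣx²−(Σx)² = 8·197 − 961 = 615;  nΣy²−(Σy)² = 8·12823 − 14161 = 88423
  √(615·88423) = √54380145 = 7374.2895
r = 4631 / 7374.2895 = 0.6280
t = r·√(n−2)/√(1−r²) = 0.6280·√6 / √(1−0.394384) = 1.538280 / 0.778213 = 1.977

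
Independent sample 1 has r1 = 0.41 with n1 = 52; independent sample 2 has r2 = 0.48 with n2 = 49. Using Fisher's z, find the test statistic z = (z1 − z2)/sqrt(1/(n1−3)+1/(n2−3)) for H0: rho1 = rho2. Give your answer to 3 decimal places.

-0.426

z1 = atanh(0.41) = 0.435611,  z2 = atanh(0.48) = 0.522984
SE = √(1/(n1−3) + 1/(n2−3)) = √(1/49 + 1/46) = √(0.0204082 + 0.0217391) = √0.0421473 = 0.205298
z = (z1 − z2)/SE = (0.435611 − 0.522984) / 0.205298 = -0.087373 / 0.205298 = -0.426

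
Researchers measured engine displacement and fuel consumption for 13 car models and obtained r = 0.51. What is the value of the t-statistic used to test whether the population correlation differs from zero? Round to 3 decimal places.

1.966

t = r·√(n−2) / √(1−r²) with r = 0.51, n = 13
  = 0.51·√11 / √(1 − 0.2601)
  = 0.51·3.316625 / 0.860174
  = 1.691479 / 0.860174 = 1.966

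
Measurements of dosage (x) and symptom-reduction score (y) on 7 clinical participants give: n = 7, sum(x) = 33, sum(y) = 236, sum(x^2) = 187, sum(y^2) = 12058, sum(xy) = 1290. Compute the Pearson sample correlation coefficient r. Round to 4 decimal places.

0.4942

S_xy = nΣxy − ΣxΣy = 7·1290 − 33·236 = 9030 − 7788 = 1242
S_xx = nΣx² − (Σx)² = 7·187 − 33² = 1309 − 1089 = 220
S_yy = nΣy² − (Σy)² = 7·12058 − 236² = 84406 − 55696 = 28710
r = S_xy / √(S_xx·S_yy) = 1242 / √(220·28710) = 1242 / √6316200 = 1242 / 2513.2051 = 0.4942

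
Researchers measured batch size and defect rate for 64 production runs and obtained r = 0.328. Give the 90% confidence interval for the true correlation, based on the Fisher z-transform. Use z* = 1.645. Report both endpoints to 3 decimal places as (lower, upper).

(0.129, 0.501)

Fisher z: z_r = atanh(r) = ½·ln((1+0.328)/(1−0.328)) = 0.340585
SE(z) = 1/√(n−3) = 1/√61 = 0.128037
90% ⇒ z* = 1.645; margin = 1.645·0.128037 = 0.210621
CI on z-scale: (0.129964, 0.551206)
Back-transform: tanh(0.129964) = 0.129237, tanh(0.551206) = 0.501424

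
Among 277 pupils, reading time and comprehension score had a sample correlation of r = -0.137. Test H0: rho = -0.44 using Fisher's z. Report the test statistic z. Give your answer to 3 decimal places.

z_r = atanh(-0.137) = -0.137867,  z_0 = atanh(-0.44) = -0.472231
SE = 1/√(n−3) = 1/√274 = 0.060412
z = (z_r − z_0)/SE = (-0.137867 − (-0.472231)) / 0.060412 = 0.334364 / 0.060412 = 5.535

5.535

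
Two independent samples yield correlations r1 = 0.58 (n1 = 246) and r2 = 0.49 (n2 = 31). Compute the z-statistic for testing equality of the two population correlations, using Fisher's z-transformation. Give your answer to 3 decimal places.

0.633

Fisher z-transforms: z1 = atanh(0.58) = 0.662463, z2 = atanh(0.49) = 0.536060; difference d = 0.126403
Var(d) = 1/243 + 1/28 = 0.0041152 + 0.0357143 = 0.0398295
z = d/√Var(d) = 0.126403 / √0.0398295 = 0.126403 / 0.199573 = 0.633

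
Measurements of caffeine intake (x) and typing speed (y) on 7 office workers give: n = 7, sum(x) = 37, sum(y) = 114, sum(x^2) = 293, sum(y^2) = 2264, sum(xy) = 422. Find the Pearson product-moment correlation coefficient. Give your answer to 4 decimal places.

Numerator: nΣxy − (Σx)(Σy) = 7·422 − (37)(114) = -1264
Denominator: √[(nΣx²−(Σx)²)(nΣy²−(Σy)²)]
  nΣx²−(Σx)² = 7·293 − 1369 = 682;  nΣy²−(Σy)² = 7·2264 − 12996 = 2852
  √(682·2852) = √1945064 = 1394.6555
r = -1264 / 1394.6555 = -0.9063

-0.9063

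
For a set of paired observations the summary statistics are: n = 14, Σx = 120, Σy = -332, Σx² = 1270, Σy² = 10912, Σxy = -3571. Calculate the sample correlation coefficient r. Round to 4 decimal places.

Numerator: nΣxy − (Σx)(Σy) = 14·(-3571) − (120)(-332) = -10154
Denominator: √[(nΣx²−(Σx)²)(nΣy²−(Σy)²)]
  nΣx²−(Σx)² = 14·1270 − 14400 = 3380;  nΣy²−(Σy)² = 14·10912 − 110224 = 42544
  √(3380·42544) = √143798720 = 11991.6104
r = -10154 / 11991.6104 = -0.8468

-0.8468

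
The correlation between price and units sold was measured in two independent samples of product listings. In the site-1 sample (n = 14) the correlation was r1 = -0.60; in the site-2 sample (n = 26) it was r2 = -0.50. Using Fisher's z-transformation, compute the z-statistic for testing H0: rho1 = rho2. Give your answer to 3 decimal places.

z1 = atanh(-0.60) = -0.693147,  z2 = atanh(-0.50) = -0.549306
SE = √(1/(n1−3) + 1/(n2−3)) = √(1/11 + 1/23) = √(0.0909091 + 0.0434783) = √0.1343874 = 0.366589
z = (z1 − z2)/SE = (-0.693147 − (-0.549306)) / 0.366589 = -0.143841 / 0.366589 = -0.392

-0.392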